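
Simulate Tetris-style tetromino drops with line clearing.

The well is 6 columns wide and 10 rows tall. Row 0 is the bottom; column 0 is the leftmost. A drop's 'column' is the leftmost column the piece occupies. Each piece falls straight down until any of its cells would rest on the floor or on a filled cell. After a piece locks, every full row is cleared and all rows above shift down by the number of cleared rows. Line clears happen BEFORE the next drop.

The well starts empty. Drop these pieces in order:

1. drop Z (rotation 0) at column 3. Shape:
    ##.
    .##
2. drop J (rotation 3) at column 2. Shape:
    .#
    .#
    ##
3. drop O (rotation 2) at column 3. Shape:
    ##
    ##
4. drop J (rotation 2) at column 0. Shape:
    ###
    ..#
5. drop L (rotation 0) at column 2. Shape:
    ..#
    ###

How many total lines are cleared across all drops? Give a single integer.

Drop 1: Z rot0 at col 3 lands with bottom-row=0; cleared 0 line(s) (total 0); column heights now [0 0 0 2 2 1], max=2
Drop 2: J rot3 at col 2 lands with bottom-row=2; cleared 0 line(s) (total 0); column heights now [0 0 3 5 2 1], max=5
Drop 3: O rot2 at col 3 lands with bottom-row=5; cleared 0 line(s) (total 0); column heights now [0 0 3 7 7 1], max=7
Drop 4: J rot2 at col 0 lands with bottom-row=3; cleared 0 line(s) (total 0); column heights now [5 5 5 7 7 1], max=7
Drop 5: L rot0 at col 2 lands with bottom-row=7; cleared 0 line(s) (total 0); column heights now [5 5 8 8 9 1], max=9

Answer: 0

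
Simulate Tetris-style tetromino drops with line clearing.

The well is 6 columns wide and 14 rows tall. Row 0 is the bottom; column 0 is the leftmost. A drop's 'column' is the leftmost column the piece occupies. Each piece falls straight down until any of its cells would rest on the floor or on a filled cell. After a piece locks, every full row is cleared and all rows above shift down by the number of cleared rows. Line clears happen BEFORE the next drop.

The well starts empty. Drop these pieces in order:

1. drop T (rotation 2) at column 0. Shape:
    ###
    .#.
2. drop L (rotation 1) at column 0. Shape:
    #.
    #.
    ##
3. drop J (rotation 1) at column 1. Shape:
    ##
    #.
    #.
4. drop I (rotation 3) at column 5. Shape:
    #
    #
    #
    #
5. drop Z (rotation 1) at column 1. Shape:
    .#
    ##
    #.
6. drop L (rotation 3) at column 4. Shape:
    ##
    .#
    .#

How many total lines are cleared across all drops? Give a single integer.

Answer: 0

Derivation:
Drop 1: T rot2 at col 0 lands with bottom-row=0; cleared 0 line(s) (total 0); column heights now [2 2 2 0 0 0], max=2
Drop 2: L rot1 at col 0 lands with bottom-row=2; cleared 0 line(s) (total 0); column heights now [5 3 2 0 0 0], max=5
Drop 3: J rot1 at col 1 lands with bottom-row=3; cleared 0 line(s) (total 0); column heights now [5 6 6 0 0 0], max=6
Drop 4: I rot3 at col 5 lands with bottom-row=0; cleared 0 line(s) (total 0); column heights now [5 6 6 0 0 4], max=6
Drop 5: Z rot1 at col 1 lands with bottom-row=6; cleared 0 line(s) (total 0); column heights now [5 8 9 0 0 4], max=9
Drop 6: L rot3 at col 4 lands with bottom-row=4; cleared 0 line(s) (total 0); column heights now [5 8 9 0 7 7], max=9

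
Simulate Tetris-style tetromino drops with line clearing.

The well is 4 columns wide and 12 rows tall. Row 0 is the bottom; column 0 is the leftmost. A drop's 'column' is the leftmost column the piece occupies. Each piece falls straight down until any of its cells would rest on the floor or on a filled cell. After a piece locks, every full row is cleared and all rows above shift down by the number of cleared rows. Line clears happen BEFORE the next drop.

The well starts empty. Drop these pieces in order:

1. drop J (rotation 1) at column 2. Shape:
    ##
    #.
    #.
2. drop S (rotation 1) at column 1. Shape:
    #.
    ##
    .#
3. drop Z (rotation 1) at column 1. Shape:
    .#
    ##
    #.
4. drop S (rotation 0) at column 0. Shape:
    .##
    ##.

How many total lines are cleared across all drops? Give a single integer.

Drop 1: J rot1 at col 2 lands with bottom-row=0; cleared 0 line(s) (total 0); column heights now [0 0 3 3], max=3
Drop 2: S rot1 at col 1 lands with bottom-row=3; cleared 0 line(s) (total 0); column heights now [0 6 5 3], max=6
Drop 3: Z rot1 at col 1 lands with bottom-row=6; cleared 0 line(s) (total 0); column heights now [0 8 9 3], max=9
Drop 4: S rot0 at col 0 lands with bottom-row=8; cleared 0 line(s) (total 0); column heights now [9 10 10 3], max=10

Answer: 0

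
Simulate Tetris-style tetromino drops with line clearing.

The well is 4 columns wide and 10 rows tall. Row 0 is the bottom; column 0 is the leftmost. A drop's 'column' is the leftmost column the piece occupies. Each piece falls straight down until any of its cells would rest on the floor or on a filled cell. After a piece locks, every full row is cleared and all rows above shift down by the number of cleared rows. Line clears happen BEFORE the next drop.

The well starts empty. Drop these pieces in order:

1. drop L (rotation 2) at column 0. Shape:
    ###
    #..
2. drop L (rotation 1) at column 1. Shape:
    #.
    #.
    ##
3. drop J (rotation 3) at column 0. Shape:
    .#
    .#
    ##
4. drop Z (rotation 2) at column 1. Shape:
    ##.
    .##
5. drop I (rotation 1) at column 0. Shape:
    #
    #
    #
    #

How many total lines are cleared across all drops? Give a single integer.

Drop 1: L rot2 at col 0 lands with bottom-row=0; cleared 0 line(s) (total 0); column heights now [2 2 2 0], max=2
Drop 2: L rot1 at col 1 lands with bottom-row=2; cleared 0 line(s) (total 0); column heights now [2 5 3 0], max=5
Drop 3: J rot3 at col 0 lands with bottom-row=5; cleared 0 line(s) (total 0); column heights now [6 8 3 0], max=8
Drop 4: Z rot2 at col 1 lands with bottom-row=7; cleared 0 line(s) (total 0); column heights now [6 9 9 8], max=9
Drop 5: I rot1 at col 0 lands with bottom-row=6; cleared 1 line(s) (total 1); column heights now [9 8 8 0], max=9

Answer: 1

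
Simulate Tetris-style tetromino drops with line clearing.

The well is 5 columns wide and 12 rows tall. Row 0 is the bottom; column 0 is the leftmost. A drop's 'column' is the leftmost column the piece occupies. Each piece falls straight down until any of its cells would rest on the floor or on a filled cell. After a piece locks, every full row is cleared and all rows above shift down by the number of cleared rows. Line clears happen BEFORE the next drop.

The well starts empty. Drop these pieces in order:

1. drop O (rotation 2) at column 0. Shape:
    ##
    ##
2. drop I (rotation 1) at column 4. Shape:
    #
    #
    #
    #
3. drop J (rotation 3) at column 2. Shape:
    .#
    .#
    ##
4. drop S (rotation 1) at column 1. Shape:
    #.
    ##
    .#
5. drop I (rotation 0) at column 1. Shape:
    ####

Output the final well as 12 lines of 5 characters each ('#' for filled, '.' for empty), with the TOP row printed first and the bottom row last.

Answer: .....
.....
.....
.....
.....
.....
.....
.....
.....
.####
.#..#
.####

Derivation:
Drop 1: O rot2 at col 0 lands with bottom-row=0; cleared 0 line(s) (total 0); column heights now [2 2 0 0 0], max=2
Drop 2: I rot1 at col 4 lands with bottom-row=0; cleared 0 line(s) (total 0); column heights now [2 2 0 0 4], max=4
Drop 3: J rot3 at col 2 lands with bottom-row=0; cleared 1 line(s) (total 1); column heights now [1 1 0 2 3], max=3
Drop 4: S rot1 at col 1 lands with bottom-row=0; cleared 1 line(s) (total 2); column heights now [0 2 1 1 2], max=2
Drop 5: I rot0 at col 1 lands with bottom-row=2; cleared 0 line(s) (total 2); column heights now [0 3 3 3 3], max=3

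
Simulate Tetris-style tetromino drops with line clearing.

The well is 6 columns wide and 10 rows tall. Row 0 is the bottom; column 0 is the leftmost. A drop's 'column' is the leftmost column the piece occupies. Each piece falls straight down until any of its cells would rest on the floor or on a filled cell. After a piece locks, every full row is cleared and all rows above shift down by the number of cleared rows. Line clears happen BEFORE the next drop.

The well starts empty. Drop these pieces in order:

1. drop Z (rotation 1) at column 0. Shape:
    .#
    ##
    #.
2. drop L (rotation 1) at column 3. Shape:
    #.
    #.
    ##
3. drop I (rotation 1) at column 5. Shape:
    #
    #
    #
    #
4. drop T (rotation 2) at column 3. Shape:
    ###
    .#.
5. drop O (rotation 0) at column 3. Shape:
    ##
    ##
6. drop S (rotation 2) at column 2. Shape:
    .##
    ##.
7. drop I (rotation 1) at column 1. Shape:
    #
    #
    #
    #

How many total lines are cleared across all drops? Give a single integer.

Drop 1: Z rot1 at col 0 lands with bottom-row=0; cleared 0 line(s) (total 0); column heights now [2 3 0 0 0 0], max=3
Drop 2: L rot1 at col 3 lands with bottom-row=0; cleared 0 line(s) (total 0); column heights now [2 3 0 3 1 0], max=3
Drop 3: I rot1 at col 5 lands with bottom-row=0; cleared 0 line(s) (total 0); column heights now [2 3 0 3 1 4], max=4
Drop 4: T rot2 at col 3 lands with bottom-row=3; cleared 0 line(s) (total 0); column heights now [2 3 0 5 5 5], max=5
Drop 5: O rot0 at col 3 lands with bottom-row=5; cleared 0 line(s) (total 0); column heights now [2 3 0 7 7 5], max=7
Drop 6: S rot2 at col 2 lands with bottom-row=7; cleared 0 line(s) (total 0); column heights now [2 3 8 9 9 5], max=9
Drop 7: I rot1 at col 1 lands with bottom-row=3; cleared 0 line(s) (total 0); column heights now [2 7 8 9 9 5], max=9

Answer: 0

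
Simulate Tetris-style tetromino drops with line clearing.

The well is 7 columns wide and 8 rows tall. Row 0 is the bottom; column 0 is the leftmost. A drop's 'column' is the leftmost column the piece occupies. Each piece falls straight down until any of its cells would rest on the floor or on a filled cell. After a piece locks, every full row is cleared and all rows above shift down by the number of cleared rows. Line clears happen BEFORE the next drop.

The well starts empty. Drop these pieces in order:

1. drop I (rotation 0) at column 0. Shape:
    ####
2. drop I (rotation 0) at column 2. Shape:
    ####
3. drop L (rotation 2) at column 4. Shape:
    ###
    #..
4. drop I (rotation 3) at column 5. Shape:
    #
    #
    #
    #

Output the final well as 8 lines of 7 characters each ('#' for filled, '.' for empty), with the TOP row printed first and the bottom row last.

Drop 1: I rot0 at col 0 lands with bottom-row=0; cleared 0 line(s) (total 0); column heights now [1 1 1 1 0 0 0], max=1
Drop 2: I rot0 at col 2 lands with bottom-row=1; cleared 0 line(s) (total 0); column heights now [1 1 2 2 2 2 0], max=2
Drop 3: L rot2 at col 4 lands with bottom-row=2; cleared 0 line(s) (total 0); column heights now [1 1 2 2 4 4 4], max=4
Drop 4: I rot3 at col 5 lands with bottom-row=4; cleared 0 line(s) (total 0); column heights now [1 1 2 2 4 8 4], max=8

Answer: .....#.
.....#.
.....#.
.....#.
....###
....#..
..####.
####...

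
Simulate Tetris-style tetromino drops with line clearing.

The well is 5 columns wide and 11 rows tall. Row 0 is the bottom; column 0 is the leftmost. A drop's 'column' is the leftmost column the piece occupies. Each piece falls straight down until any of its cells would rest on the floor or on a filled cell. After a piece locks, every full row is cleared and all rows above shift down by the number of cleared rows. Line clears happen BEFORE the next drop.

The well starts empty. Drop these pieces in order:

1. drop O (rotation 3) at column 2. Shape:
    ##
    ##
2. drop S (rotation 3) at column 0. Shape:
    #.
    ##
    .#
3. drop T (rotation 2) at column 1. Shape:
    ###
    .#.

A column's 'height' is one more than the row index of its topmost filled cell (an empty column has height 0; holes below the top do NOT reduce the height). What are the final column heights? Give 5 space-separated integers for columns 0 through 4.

Answer: 3 4 4 4 0

Derivation:
Drop 1: O rot3 at col 2 lands with bottom-row=0; cleared 0 line(s) (total 0); column heights now [0 0 2 2 0], max=2
Drop 2: S rot3 at col 0 lands with bottom-row=0; cleared 0 line(s) (total 0); column heights now [3 2 2 2 0], max=3
Drop 3: T rot2 at col 1 lands with bottom-row=2; cleared 0 line(s) (total 0); column heights now [3 4 4 4 0], max=4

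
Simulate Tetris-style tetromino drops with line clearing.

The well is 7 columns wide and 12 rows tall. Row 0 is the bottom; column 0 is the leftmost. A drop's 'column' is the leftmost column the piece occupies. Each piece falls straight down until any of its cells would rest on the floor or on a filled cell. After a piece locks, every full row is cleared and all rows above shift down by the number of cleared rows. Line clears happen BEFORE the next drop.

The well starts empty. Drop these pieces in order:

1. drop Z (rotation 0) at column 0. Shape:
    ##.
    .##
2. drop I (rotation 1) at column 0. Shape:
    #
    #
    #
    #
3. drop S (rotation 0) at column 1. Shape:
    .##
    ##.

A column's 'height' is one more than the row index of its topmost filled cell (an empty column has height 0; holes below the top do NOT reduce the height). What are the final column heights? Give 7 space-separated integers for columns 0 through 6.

Drop 1: Z rot0 at col 0 lands with bottom-row=0; cleared 0 line(s) (total 0); column heights now [2 2 1 0 0 0 0], max=2
Drop 2: I rot1 at col 0 lands with bottom-row=2; cleared 0 line(s) (total 0); column heights now [6 2 1 0 0 0 0], max=6
Drop 3: S rot0 at col 1 lands with bottom-row=2; cleared 0 line(s) (total 0); column heights now [6 3 4 4 0 0 0], max=6

Answer: 6 3 4 4 0 0 0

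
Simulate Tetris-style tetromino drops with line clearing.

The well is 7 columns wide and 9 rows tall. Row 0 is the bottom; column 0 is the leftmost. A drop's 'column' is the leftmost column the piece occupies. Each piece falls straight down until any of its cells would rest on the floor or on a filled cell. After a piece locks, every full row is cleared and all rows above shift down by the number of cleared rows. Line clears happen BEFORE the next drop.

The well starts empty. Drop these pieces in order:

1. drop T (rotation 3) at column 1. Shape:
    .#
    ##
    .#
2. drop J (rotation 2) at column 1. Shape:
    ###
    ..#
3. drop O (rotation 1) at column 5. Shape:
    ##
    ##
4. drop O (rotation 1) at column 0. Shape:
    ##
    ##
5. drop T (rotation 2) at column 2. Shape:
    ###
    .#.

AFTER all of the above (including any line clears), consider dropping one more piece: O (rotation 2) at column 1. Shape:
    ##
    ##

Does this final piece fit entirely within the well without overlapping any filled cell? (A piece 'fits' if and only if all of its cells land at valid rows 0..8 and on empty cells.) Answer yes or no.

Answer: yes

Derivation:
Drop 1: T rot3 at col 1 lands with bottom-row=0; cleared 0 line(s) (total 0); column heights now [0 2 3 0 0 0 0], max=3
Drop 2: J rot2 at col 1 lands with bottom-row=2; cleared 0 line(s) (total 0); column heights now [0 4 4 4 0 0 0], max=4
Drop 3: O rot1 at col 5 lands with bottom-row=0; cleared 0 line(s) (total 0); column heights now [0 4 4 4 0 2 2], max=4
Drop 4: O rot1 at col 0 lands with bottom-row=4; cleared 0 line(s) (total 0); column heights now [6 6 4 4 0 2 2], max=6
Drop 5: T rot2 at col 2 lands with bottom-row=4; cleared 0 line(s) (total 0); column heights now [6 6 6 6 6 2 2], max=6
Test piece O rot2 at col 1 (width 2): heights before test = [6 6 6 6 6 2 2]; fits = True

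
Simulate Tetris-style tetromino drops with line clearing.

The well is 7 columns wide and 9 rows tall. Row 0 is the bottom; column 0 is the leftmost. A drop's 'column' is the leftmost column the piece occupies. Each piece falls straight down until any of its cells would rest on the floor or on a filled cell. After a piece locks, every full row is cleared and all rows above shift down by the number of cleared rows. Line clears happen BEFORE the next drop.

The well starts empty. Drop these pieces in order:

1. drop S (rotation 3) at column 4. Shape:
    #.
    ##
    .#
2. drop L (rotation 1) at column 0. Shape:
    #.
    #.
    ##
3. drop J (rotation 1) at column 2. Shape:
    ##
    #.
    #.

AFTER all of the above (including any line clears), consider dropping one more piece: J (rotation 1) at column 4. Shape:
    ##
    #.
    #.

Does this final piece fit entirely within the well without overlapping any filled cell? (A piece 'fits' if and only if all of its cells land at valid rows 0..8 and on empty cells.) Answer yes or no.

Answer: yes

Derivation:
Drop 1: S rot3 at col 4 lands with bottom-row=0; cleared 0 line(s) (total 0); column heights now [0 0 0 0 3 2 0], max=3
Drop 2: L rot1 at col 0 lands with bottom-row=0; cleared 0 line(s) (total 0); column heights now [3 1 0 0 3 2 0], max=3
Drop 3: J rot1 at col 2 lands with bottom-row=0; cleared 0 line(s) (total 0); column heights now [3 1 3 3 3 2 0], max=3
Test piece J rot1 at col 4 (width 2): heights before test = [3 1 3 3 3 2 0]; fits = True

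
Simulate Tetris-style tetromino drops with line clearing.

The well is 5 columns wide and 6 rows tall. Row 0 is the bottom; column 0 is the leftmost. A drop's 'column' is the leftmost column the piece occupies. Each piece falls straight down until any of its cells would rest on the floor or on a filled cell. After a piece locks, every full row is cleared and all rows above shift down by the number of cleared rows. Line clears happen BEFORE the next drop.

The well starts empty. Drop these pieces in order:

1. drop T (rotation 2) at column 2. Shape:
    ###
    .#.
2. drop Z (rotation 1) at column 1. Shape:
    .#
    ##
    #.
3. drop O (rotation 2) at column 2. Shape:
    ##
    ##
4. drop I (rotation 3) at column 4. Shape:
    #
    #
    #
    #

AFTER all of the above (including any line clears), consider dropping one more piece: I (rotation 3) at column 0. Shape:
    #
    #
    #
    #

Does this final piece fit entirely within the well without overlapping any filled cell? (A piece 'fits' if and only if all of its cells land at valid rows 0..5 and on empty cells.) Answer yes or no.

Answer: yes

Derivation:
Drop 1: T rot2 at col 2 lands with bottom-row=0; cleared 0 line(s) (total 0); column heights now [0 0 2 2 2], max=2
Drop 2: Z rot1 at col 1 lands with bottom-row=1; cleared 0 line(s) (total 0); column heights now [0 3 4 2 2], max=4
Drop 3: O rot2 at col 2 lands with bottom-row=4; cleared 0 line(s) (total 0); column heights now [0 3 6 6 2], max=6
Drop 4: I rot3 at col 4 lands with bottom-row=2; cleared 0 line(s) (total 0); column heights now [0 3 6 6 6], max=6
Test piece I rot3 at col 0 (width 1): heights before test = [0 3 6 6 6]; fits = True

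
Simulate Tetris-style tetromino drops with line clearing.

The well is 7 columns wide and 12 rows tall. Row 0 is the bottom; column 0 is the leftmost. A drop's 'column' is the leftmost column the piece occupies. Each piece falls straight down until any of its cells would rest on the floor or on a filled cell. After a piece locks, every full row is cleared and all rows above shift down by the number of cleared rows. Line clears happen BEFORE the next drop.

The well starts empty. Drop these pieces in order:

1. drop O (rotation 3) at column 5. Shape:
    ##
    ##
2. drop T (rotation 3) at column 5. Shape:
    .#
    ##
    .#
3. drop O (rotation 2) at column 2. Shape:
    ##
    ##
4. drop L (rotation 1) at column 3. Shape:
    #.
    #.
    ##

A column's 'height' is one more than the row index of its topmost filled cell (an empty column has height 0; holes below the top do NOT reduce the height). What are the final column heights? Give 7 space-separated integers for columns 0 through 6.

Drop 1: O rot3 at col 5 lands with bottom-row=0; cleared 0 line(s) (total 0); column heights now [0 0 0 0 0 2 2], max=2
Drop 2: T rot3 at col 5 lands with bottom-row=2; cleared 0 line(s) (total 0); column heights now [0 0 0 0 0 4 5], max=5
Drop 3: O rot2 at col 2 lands with bottom-row=0; cleared 0 line(s) (total 0); column heights now [0 0 2 2 0 4 5], max=5
Drop 4: L rot1 at col 3 lands with bottom-row=2; cleared 0 line(s) (total 0); column heights now [0 0 2 5 3 4 5], max=5

Answer: 0 0 2 5 3 4 5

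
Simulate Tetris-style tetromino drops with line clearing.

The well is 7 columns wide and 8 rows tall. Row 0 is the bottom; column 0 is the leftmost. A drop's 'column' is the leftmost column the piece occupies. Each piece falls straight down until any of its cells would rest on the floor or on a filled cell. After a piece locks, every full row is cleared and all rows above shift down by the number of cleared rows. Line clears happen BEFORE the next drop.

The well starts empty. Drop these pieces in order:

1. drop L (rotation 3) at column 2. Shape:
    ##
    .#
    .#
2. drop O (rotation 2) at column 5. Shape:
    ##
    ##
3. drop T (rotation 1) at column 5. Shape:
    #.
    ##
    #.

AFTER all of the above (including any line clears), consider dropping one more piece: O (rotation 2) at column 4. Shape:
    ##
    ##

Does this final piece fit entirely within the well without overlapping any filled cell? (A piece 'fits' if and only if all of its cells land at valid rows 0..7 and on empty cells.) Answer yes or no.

Answer: yes

Derivation:
Drop 1: L rot3 at col 2 lands with bottom-row=0; cleared 0 line(s) (total 0); column heights now [0 0 3 3 0 0 0], max=3
Drop 2: O rot2 at col 5 lands with bottom-row=0; cleared 0 line(s) (total 0); column heights now [0 0 3 3 0 2 2], max=3
Drop 3: T rot1 at col 5 lands with bottom-row=2; cleared 0 line(s) (total 0); column heights now [0 0 3 3 0 5 4], max=5
Test piece O rot2 at col 4 (width 2): heights before test = [0 0 3 3 0 5 4]; fits = True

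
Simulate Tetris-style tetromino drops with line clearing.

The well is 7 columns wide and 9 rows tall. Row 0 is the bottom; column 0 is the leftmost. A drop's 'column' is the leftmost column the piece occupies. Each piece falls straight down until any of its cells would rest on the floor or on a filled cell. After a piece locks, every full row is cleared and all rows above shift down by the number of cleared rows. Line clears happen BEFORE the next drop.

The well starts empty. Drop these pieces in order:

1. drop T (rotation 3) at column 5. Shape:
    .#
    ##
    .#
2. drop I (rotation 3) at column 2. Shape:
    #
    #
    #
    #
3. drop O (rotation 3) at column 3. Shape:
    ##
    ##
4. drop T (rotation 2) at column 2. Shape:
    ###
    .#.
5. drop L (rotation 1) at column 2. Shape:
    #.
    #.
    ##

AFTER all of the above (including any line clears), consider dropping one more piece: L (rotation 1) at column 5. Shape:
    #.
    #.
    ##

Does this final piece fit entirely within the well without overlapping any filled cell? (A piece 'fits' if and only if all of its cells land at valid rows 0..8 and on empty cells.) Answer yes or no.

Answer: yes

Derivation:
Drop 1: T rot3 at col 5 lands with bottom-row=0; cleared 0 line(s) (total 0); column heights now [0 0 0 0 0 2 3], max=3
Drop 2: I rot3 at col 2 lands with bottom-row=0; cleared 0 line(s) (total 0); column heights now [0 0 4 0 0 2 3], max=4
Drop 3: O rot3 at col 3 lands with bottom-row=0; cleared 0 line(s) (total 0); column heights now [0 0 4 2 2 2 3], max=4
Drop 4: T rot2 at col 2 lands with bottom-row=3; cleared 0 line(s) (total 0); column heights now [0 0 5 5 5 2 3], max=5
Drop 5: L rot1 at col 2 lands with bottom-row=5; cleared 0 line(s) (total 0); column heights now [0 0 8 6 5 2 3], max=8
Test piece L rot1 at col 5 (width 2): heights before test = [0 0 8 6 5 2 3]; fits = True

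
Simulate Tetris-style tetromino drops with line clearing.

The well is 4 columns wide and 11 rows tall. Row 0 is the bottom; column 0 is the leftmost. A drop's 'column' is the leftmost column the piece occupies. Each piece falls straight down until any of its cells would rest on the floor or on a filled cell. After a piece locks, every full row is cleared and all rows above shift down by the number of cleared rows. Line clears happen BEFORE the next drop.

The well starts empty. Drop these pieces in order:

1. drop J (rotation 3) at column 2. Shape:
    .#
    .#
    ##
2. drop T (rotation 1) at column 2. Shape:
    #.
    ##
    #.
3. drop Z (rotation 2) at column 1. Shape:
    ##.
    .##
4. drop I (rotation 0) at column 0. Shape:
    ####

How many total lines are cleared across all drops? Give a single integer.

Drop 1: J rot3 at col 2 lands with bottom-row=0; cleared 0 line(s) (total 0); column heights now [0 0 1 3], max=3
Drop 2: T rot1 at col 2 lands with bottom-row=2; cleared 0 line(s) (total 0); column heights now [0 0 5 4], max=5
Drop 3: Z rot2 at col 1 lands with bottom-row=5; cleared 0 line(s) (total 0); column heights now [0 7 7 6], max=7
Drop 4: I rot0 at col 0 lands with bottom-row=7; cleared 1 line(s) (total 1); column heights now [0 7 7 6], max=7

Answer: 1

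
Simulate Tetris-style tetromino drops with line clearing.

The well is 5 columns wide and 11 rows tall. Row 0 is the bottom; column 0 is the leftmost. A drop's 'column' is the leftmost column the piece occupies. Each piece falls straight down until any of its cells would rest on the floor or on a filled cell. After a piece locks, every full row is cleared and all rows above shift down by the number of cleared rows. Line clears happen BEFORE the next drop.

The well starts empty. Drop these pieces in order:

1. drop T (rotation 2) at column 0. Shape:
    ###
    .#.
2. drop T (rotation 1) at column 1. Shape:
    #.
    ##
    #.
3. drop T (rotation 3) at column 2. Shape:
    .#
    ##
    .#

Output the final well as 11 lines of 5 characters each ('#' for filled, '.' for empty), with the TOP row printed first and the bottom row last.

Drop 1: T rot2 at col 0 lands with bottom-row=0; cleared 0 line(s) (total 0); column heights now [2 2 2 0 0], max=2
Drop 2: T rot1 at col 1 lands with bottom-row=2; cleared 0 line(s) (total 0); column heights now [2 5 4 0 0], max=5
Drop 3: T rot3 at col 2 lands with bottom-row=3; cleared 0 line(s) (total 0); column heights now [2 5 5 6 0], max=6

Answer: .....
.....
.....
.....
.....
...#.
.###.
.###.
.#...
###..
.#...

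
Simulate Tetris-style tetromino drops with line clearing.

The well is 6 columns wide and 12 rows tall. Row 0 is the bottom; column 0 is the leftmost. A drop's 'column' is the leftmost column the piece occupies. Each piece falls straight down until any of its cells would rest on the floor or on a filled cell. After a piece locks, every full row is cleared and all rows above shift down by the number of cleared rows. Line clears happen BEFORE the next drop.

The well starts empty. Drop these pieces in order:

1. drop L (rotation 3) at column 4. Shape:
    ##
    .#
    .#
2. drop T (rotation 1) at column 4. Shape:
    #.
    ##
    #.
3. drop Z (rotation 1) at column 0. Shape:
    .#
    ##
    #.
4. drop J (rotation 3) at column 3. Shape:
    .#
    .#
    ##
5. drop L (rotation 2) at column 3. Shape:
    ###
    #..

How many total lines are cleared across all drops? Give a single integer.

Drop 1: L rot3 at col 4 lands with bottom-row=0; cleared 0 line(s) (total 0); column heights now [0 0 0 0 3 3], max=3
Drop 2: T rot1 at col 4 lands with bottom-row=3; cleared 0 line(s) (total 0); column heights now [0 0 0 0 6 5], max=6
Drop 3: Z rot1 at col 0 lands with bottom-row=0; cleared 0 line(s) (total 0); column heights now [2 3 0 0 6 5], max=6
Drop 4: J rot3 at col 3 lands with bottom-row=6; cleared 0 line(s) (total 0); column heights now [2 3 0 7 9 5], max=9
Drop 5: L rot2 at col 3 lands with bottom-row=8; cleared 0 line(s) (total 0); column heights now [2 3 0 10 10 10], max=10

Answer: 0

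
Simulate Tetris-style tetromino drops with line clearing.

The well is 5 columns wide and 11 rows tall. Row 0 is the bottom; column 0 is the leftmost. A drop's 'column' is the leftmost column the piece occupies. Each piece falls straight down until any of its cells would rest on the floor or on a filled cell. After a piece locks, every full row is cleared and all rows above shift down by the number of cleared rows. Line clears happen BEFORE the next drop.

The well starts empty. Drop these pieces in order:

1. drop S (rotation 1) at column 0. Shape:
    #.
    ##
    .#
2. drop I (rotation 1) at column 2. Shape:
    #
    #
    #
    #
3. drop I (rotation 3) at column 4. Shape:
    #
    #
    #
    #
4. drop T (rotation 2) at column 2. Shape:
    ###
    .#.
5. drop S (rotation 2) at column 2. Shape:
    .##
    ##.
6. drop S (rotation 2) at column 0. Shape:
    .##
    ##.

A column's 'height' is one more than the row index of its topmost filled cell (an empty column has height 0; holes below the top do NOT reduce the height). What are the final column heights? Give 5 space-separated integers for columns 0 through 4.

Answer: 6 7 7 7 7

Derivation:
Drop 1: S rot1 at col 0 lands with bottom-row=0; cleared 0 line(s) (total 0); column heights now [3 2 0 0 0], max=3
Drop 2: I rot1 at col 2 lands with bottom-row=0; cleared 0 line(s) (total 0); column heights now [3 2 4 0 0], max=4
Drop 3: I rot3 at col 4 lands with bottom-row=0; cleared 0 line(s) (total 0); column heights now [3 2 4 0 4], max=4
Drop 4: T rot2 at col 2 lands with bottom-row=3; cleared 0 line(s) (total 0); column heights now [3 2 5 5 5], max=5
Drop 5: S rot2 at col 2 lands with bottom-row=5; cleared 0 line(s) (total 0); column heights now [3 2 6 7 7], max=7
Drop 6: S rot2 at col 0 lands with bottom-row=5; cleared 0 line(s) (total 0); column heights now [6 7 7 7 7], max=7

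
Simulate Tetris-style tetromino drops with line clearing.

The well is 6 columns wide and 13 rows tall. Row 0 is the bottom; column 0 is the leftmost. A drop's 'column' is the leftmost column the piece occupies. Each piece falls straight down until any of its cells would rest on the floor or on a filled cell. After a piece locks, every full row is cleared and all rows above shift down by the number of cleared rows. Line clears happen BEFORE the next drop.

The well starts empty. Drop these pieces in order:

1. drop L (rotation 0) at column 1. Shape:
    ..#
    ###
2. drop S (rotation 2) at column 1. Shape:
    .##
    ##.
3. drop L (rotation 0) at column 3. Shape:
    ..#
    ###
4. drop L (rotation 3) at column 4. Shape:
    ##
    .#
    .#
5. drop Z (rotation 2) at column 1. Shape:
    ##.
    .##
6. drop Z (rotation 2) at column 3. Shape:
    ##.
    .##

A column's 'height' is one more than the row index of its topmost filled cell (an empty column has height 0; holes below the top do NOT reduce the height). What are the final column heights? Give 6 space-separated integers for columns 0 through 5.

Drop 1: L rot0 at col 1 lands with bottom-row=0; cleared 0 line(s) (total 0); column heights now [0 1 1 2 0 0], max=2
Drop 2: S rot2 at col 1 lands with bottom-row=1; cleared 0 line(s) (total 0); column heights now [0 2 3 3 0 0], max=3
Drop 3: L rot0 at col 3 lands with bottom-row=3; cleared 0 line(s) (total 0); column heights now [0 2 3 4 4 5], max=5
Drop 4: L rot3 at col 4 lands with bottom-row=5; cleared 0 line(s) (total 0); column heights now [0 2 3 4 8 8], max=8
Drop 5: Z rot2 at col 1 lands with bottom-row=4; cleared 0 line(s) (total 0); column heights now [0 6 6 5 8 8], max=8
Drop 6: Z rot2 at col 3 lands with bottom-row=8; cleared 0 line(s) (total 0); column heights now [0 6 6 10 10 9], max=10

Answer: 0 6 6 10 10 9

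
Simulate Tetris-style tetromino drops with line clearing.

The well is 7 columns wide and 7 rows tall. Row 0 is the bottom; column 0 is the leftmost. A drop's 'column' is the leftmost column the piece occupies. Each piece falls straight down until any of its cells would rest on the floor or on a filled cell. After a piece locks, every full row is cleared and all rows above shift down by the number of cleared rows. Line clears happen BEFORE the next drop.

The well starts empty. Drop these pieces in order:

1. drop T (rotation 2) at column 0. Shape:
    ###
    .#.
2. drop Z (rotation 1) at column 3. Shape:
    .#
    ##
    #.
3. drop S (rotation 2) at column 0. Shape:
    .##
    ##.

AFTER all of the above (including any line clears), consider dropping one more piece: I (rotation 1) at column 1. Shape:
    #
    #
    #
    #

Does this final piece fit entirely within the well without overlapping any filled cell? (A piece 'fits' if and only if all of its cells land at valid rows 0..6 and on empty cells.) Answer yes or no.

Drop 1: T rot2 at col 0 lands with bottom-row=0; cleared 0 line(s) (total 0); column heights now [2 2 2 0 0 0 0], max=2
Drop 2: Z rot1 at col 3 lands with bottom-row=0; cleared 0 line(s) (total 0); column heights now [2 2 2 2 3 0 0], max=3
Drop 3: S rot2 at col 0 lands with bottom-row=2; cleared 0 line(s) (total 0); column heights now [3 4 4 2 3 0 0], max=4
Test piece I rot1 at col 1 (width 1): heights before test = [3 4 4 2 3 0 0]; fits = False

Answer: no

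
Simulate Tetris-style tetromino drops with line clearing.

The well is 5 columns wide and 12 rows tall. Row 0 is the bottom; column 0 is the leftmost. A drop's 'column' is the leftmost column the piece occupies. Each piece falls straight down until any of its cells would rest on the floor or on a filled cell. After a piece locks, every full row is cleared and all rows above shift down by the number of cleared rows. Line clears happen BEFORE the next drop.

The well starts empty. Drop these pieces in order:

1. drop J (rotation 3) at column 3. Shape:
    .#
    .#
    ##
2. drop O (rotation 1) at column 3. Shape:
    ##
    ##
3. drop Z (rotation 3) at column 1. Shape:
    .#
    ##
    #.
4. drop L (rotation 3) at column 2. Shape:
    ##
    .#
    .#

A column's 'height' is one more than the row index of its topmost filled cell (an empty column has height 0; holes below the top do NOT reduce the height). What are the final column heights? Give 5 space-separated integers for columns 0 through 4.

Drop 1: J rot3 at col 3 lands with bottom-row=0; cleared 0 line(s) (total 0); column heights now [0 0 0 1 3], max=3
Drop 2: O rot1 at col 3 lands with bottom-row=3; cleared 0 line(s) (total 0); column heights now [0 0 0 5 5], max=5
Drop 3: Z rot3 at col 1 lands with bottom-row=0; cleared 0 line(s) (total 0); column heights now [0 2 3 5 5], max=5
Drop 4: L rot3 at col 2 lands with bottom-row=5; cleared 0 line(s) (total 0); column heights now [0 2 8 8 5], max=8

Answer: 0 2 8 8 5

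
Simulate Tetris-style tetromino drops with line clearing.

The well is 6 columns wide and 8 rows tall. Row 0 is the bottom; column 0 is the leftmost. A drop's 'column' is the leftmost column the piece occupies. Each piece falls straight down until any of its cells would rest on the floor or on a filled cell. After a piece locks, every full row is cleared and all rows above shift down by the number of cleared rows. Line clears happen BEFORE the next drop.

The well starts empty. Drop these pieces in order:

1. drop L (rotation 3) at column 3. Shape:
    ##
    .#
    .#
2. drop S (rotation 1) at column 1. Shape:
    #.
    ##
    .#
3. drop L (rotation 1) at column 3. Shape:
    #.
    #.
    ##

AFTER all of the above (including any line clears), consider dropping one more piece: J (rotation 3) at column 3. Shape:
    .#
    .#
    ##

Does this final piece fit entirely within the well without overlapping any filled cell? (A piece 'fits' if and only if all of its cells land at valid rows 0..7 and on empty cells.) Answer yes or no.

Drop 1: L rot3 at col 3 lands with bottom-row=0; cleared 0 line(s) (total 0); column heights now [0 0 0 3 3 0], max=3
Drop 2: S rot1 at col 1 lands with bottom-row=0; cleared 0 line(s) (total 0); column heights now [0 3 2 3 3 0], max=3
Drop 3: L rot1 at col 3 lands with bottom-row=3; cleared 0 line(s) (total 0); column heights now [0 3 2 6 4 0], max=6
Test piece J rot3 at col 3 (width 2): heights before test = [0 3 2 6 4 0]; fits = False

Answer: no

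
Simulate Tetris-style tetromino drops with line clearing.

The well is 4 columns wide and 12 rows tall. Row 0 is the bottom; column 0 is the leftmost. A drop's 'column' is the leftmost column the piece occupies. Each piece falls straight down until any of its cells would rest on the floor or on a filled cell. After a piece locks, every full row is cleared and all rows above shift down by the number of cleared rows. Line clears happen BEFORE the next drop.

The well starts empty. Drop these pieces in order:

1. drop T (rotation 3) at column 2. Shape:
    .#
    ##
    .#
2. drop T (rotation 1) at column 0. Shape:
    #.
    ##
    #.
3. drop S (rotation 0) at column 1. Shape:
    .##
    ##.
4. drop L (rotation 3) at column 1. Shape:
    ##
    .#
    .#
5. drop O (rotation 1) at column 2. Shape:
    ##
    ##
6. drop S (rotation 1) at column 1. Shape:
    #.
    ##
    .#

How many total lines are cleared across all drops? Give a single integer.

Drop 1: T rot3 at col 2 lands with bottom-row=0; cleared 0 line(s) (total 0); column heights now [0 0 2 3], max=3
Drop 2: T rot1 at col 0 lands with bottom-row=0; cleared 1 line(s) (total 1); column heights now [2 0 0 2], max=2
Drop 3: S rot0 at col 1 lands with bottom-row=1; cleared 1 line(s) (total 2); column heights now [1 0 2 2], max=2
Drop 4: L rot3 at col 1 lands with bottom-row=2; cleared 0 line(s) (total 2); column heights now [1 5 5 2], max=5
Drop 5: O rot1 at col 2 lands with bottom-row=5; cleared 0 line(s) (total 2); column heights now [1 5 7 7], max=7
Drop 6: S rot1 at col 1 lands with bottom-row=7; cleared 0 line(s) (total 2); column heights now [1 10 9 7], max=10

Answer: 2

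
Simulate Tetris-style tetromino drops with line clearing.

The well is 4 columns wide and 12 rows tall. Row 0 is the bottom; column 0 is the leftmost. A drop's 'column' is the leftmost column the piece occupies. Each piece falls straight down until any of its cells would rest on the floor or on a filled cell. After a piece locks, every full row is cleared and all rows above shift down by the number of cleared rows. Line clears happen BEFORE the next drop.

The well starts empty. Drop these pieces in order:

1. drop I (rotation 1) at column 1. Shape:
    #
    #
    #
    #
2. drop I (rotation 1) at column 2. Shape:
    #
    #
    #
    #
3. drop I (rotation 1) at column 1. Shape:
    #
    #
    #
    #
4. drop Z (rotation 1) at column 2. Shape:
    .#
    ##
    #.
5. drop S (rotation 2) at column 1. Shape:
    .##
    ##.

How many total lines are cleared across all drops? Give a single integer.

Drop 1: I rot1 at col 1 lands with bottom-row=0; cleared 0 line(s) (total 0); column heights now [0 4 0 0], max=4
Drop 2: I rot1 at col 2 lands with bottom-row=0; cleared 0 line(s) (total 0); column heights now [0 4 4 0], max=4
Drop 3: I rot1 at col 1 lands with bottom-row=4; cleared 0 line(s) (total 0); column heights now [0 8 4 0], max=8
Drop 4: Z rot1 at col 2 lands with bottom-row=4; cleared 0 line(s) (total 0); column heights now [0 8 6 7], max=8
Drop 5: S rot2 at col 1 lands with bottom-row=8; cleared 0 line(s) (total 0); column heights now [0 9 10 10], max=10

Answer: 0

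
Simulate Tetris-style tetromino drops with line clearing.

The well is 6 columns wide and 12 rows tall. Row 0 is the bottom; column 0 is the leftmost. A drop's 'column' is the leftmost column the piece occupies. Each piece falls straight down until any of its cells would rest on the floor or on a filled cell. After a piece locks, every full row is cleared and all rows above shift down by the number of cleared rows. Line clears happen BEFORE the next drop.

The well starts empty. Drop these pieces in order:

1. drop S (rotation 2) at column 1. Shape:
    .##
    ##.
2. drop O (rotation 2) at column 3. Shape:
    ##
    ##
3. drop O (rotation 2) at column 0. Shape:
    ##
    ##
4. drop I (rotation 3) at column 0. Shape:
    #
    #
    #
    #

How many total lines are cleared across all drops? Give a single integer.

Drop 1: S rot2 at col 1 lands with bottom-row=0; cleared 0 line(s) (total 0); column heights now [0 1 2 2 0 0], max=2
Drop 2: O rot2 at col 3 lands with bottom-row=2; cleared 0 line(s) (total 0); column heights now [0 1 2 4 4 0], max=4
Drop 3: O rot2 at col 0 lands with bottom-row=1; cleared 0 line(s) (total 0); column heights now [3 3 2 4 4 0], max=4
Drop 4: I rot3 at col 0 lands with bottom-row=3; cleared 0 line(s) (total 0); column heights now [7 3 2 4 4 0], max=7

Answer: 0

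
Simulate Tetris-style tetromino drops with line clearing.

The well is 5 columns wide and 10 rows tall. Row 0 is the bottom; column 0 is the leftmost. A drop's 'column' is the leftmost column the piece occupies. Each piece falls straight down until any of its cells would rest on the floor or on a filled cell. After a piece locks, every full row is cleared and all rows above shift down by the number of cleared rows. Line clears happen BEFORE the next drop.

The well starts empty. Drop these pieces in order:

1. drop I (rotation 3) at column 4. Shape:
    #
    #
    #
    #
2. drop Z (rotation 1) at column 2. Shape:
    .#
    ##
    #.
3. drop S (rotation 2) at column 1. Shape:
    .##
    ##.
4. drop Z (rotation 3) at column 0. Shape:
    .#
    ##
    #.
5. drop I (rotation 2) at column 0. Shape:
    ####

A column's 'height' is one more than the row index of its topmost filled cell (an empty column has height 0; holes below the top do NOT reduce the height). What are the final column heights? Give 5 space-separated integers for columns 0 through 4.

Answer: 4 4 4 4 2

Derivation:
Drop 1: I rot3 at col 4 lands with bottom-row=0; cleared 0 line(s) (total 0); column heights now [0 0 0 0 4], max=4
Drop 2: Z rot1 at col 2 lands with bottom-row=0; cleared 0 line(s) (total 0); column heights now [0 0 2 3 4], max=4
Drop 3: S rot2 at col 1 lands with bottom-row=2; cleared 0 line(s) (total 0); column heights now [0 3 4 4 4], max=4
Drop 4: Z rot3 at col 0 lands with bottom-row=2; cleared 2 line(s) (total 2); column heights now [0 3 2 2 2], max=3
Drop 5: I rot2 at col 0 lands with bottom-row=3; cleared 0 line(s) (total 2); column heights now [4 4 4 4 2], max=4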